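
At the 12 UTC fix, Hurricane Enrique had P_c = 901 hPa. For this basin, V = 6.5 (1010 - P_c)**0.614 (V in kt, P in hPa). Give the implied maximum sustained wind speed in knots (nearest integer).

116 kt

ΔP = 1010 − 901 = 109 hPa.
109^0.614 ≈ 17.823.
V ≈ 6.5 × 17.823 ≈ 115.8 kt.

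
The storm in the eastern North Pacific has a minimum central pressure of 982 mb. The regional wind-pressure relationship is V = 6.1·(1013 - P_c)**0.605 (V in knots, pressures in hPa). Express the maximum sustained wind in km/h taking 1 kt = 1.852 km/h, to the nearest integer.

ΔP = 1013 − 982 = 31 mb.
V ≈ 6.1 × 31^0.605 = 6.1 × 7.985 ≈ 48.708 kt.
48.708 × 1.852 ≈ 90.21 km/h → 90 km/h.

90 km/h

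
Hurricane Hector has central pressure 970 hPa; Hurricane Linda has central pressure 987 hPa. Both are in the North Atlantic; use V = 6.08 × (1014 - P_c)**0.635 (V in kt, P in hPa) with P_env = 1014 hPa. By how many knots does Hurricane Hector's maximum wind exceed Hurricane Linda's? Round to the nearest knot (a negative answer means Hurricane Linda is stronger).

18 kt

Hurricane Hector: ΔP = 44; V ≈ 6.08 × 44^0.635 ≈ 67.22 kt.
Hurricane Linda: ΔP = 27; V ≈ 6.08 × 27^0.635 ≈ 49.30 kt.
Difference ≈ 67.22 − 49.30 = 17.92 → 18 kt.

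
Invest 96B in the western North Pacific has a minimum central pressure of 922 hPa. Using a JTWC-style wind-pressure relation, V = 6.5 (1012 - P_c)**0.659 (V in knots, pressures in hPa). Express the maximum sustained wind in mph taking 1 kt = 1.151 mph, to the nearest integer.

ΔP = 1012 − 922 = 90 hPa.
V ≈ 6.5 × 90^0.659 = 6.5 × 19.402 ≈ 126.113 kt.
126.113 × 1.151 ≈ 145.16 mph → 145 mph.

145 mph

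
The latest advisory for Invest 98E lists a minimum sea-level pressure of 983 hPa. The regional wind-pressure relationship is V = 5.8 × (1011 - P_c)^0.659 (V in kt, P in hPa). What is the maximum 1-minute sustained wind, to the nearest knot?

ΔP = 1011 − 983 = 28 hPa.
28^0.659 ≈ 8.988.
V ≈ 5.8 × 8.988 ≈ 52.1 kt.

52 kt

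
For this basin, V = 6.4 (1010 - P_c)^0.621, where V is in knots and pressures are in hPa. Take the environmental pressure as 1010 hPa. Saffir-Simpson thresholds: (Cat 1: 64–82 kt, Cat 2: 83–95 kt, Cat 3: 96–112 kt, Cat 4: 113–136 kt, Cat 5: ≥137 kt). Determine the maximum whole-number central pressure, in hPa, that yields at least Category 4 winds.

Category 4 begins at V = 113 kt.
Required ΔP = (113/6.4)^(1/0.621) = 17.656^1.610 ≈ 101.83 hPa.
P_c ≤ 1010 − 101.83 = 908.17, so the highest integer P_c is 908 hPa.

908 hPa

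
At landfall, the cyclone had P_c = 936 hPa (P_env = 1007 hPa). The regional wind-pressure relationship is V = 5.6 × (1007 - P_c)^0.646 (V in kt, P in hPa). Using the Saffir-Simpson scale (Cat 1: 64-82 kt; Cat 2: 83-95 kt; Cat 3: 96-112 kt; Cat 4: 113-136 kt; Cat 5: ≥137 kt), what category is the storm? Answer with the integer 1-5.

2

ΔP = 1007 − 936 = 71 hPa.
V ≈ 5.6 × 71^0.646 = 5.6 × 15.70 ≈ 88 kt.
88 kt falls in the Category 2 band.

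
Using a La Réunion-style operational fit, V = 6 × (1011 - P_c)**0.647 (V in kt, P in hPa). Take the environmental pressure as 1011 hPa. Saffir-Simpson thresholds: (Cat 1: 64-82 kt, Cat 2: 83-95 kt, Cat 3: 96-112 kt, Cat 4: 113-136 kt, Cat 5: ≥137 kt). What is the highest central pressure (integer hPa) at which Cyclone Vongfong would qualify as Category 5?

Category 5 begins at V = 137 kt.
Required ΔP = (137/6)^(1/0.647) = 22.833^1.546 ≈ 125.83 hPa.
P_c ≤ 1011 − 125.83 = 885.17, so the highest integer P_c is 885 hPa.

885 hPa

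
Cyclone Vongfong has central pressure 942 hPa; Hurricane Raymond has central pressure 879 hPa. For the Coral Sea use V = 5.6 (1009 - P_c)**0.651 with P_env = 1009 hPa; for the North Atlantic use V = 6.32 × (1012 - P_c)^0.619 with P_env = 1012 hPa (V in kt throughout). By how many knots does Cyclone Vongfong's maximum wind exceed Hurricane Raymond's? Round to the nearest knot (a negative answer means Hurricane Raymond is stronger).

Cyclone Vongfong: ΔP = 67; V ≈ 5.6 × 67^0.651 ≈ 86.49 kt.
Hurricane Raymond: ΔP = 133; V ≈ 6.32 × 133^0.619 ≈ 130.43 kt.
Difference ≈ 86.49 − 130.43 = -43.94 → -44 kt.

-44 kt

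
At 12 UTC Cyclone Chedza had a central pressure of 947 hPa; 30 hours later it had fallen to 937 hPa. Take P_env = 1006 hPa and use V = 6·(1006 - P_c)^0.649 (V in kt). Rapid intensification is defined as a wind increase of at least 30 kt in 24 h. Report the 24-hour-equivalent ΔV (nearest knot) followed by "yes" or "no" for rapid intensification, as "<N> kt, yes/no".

V₁: ΔP = 59, V ≈ 6 × 59^0.649 ≈ 84.61 kt.
V₂: ΔP = 69, V ≈ 6 × 69^0.649 ≈ 93.66 kt.
ΔV over 30 h = 9.05 kt → 24 h equivalent = 9.05 × 24/30 ≈ 7.24 kt.
7 kt < 30 kt ⇒ not rapid intensification.

7 kt, no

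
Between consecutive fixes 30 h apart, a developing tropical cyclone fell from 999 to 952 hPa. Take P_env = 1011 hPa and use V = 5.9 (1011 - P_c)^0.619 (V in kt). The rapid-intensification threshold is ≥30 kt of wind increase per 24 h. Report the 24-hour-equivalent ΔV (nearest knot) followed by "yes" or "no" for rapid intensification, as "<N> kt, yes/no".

V₁: ΔP = 12, V ≈ 5.9 × 12^0.619 ≈ 27.47 kt.
V₂: ΔP = 59, V ≈ 5.9 × 59^0.619 ≈ 73.62 kt.
ΔV over 30 h = 46.15 kt → 24 h equivalent = 46.15 × 24/30 ≈ 36.92 kt.
37 kt ≥ 30 kt ⇒ rapid intensification.

37 kt, yes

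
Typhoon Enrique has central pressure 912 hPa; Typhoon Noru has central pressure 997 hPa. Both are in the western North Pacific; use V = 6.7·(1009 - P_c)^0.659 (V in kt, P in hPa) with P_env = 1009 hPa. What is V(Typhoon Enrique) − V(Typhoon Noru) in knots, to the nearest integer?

Typhoon Enrique: ΔP = 97; V ≈ 6.7 × 97^0.659 ≈ 136.57 kt.
Typhoon Noru: ΔP = 12; V ≈ 6.7 × 12^0.659 ≈ 34.46 kt.
Difference ≈ 136.57 − 34.46 = 102.11 → 102 kt.

102 kt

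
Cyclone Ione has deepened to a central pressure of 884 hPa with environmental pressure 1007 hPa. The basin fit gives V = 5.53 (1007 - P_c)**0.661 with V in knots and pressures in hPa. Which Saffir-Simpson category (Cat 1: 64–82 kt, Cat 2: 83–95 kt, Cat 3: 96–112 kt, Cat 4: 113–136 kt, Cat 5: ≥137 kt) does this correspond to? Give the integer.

4

ΔP = 1007 − 884 = 123 hPa.
V ≈ 5.53 × 123^0.661 = 5.53 × 24.07 ≈ 133 kt.
133 kt falls in the Category 4 band.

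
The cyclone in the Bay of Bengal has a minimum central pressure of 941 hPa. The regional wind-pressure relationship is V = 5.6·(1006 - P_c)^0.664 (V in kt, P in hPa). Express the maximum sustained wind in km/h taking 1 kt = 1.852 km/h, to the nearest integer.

166 km/h

ΔP = 1006 − 941 = 65 hPa.
V ≈ 5.6 × 65^0.664 = 5.6 × 15.987 ≈ 89.529 kt.
89.529 × 1.852 ≈ 165.81 km/h → 166 km/h.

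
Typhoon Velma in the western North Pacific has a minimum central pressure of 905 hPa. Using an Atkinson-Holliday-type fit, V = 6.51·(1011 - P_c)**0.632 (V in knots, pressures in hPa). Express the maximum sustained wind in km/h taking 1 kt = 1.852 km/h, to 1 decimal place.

229.7 km/h

ΔP = 1011 − 905 = 106 hPa.
V ≈ 6.51 × 106^0.632 = 6.51 × 19.054 ≈ 124.044 kt.
124.044 × 1.852 ≈ 229.73 km/h → 229.7 km/h.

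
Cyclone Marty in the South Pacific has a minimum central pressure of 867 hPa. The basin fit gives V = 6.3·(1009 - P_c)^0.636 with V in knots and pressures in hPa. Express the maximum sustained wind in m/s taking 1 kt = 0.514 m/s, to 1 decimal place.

75.7 m/s

ΔP = 1009 − 867 = 142 hPa.
V ≈ 6.3 × 142^0.636 = 6.3 × 23.381 ≈ 147.298 kt.
147.298 × 0.514 ≈ 75.71 m/s → 75.7 m/s.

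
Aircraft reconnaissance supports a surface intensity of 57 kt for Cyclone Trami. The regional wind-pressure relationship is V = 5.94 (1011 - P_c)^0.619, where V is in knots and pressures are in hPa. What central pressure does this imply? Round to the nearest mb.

ΔP = (V / 5.94)^(1/0.619) = (57/5.94)^1.616.
57/5.94 = 9.596; 9.596^1.616 ≈ 38.60 mb.
P_c = 1011 − 38.60 = 972.40 ≈ 972 mb.

972 mb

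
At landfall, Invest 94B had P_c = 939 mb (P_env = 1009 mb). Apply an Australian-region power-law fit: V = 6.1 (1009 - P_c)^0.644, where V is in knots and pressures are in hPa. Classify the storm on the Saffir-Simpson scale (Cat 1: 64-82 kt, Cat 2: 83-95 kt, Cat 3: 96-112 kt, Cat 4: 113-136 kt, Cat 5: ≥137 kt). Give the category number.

2

ΔP = 1009 − 939 = 70 mb.
V ≈ 6.1 × 70^0.644 = 6.1 × 15.43 ≈ 94 kt.
94 kt falls in the Category 2 band.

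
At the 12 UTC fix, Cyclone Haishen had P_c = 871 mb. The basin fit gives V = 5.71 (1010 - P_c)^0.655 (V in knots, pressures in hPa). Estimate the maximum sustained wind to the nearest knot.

145 kt

ΔP = 1010 − 871 = 139 mb.
139^0.655 ≈ 25.332.
V ≈ 5.71 × 25.332 ≈ 144.6 kt.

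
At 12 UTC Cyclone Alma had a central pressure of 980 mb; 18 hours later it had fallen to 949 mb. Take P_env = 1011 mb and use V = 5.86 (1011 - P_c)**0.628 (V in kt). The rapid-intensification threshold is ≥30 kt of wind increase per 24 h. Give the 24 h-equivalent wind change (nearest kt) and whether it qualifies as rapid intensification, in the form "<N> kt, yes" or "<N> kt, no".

V₁: ΔP = 31, V ≈ 5.86 × 31^0.628 ≈ 50.64 kt.
V₂: ΔP = 62, V ≈ 5.86 × 62^0.628 ≈ 78.26 kt.
ΔV over 18 h = 27.62 kt → 24 h equivalent = 27.62 × 24/18 ≈ 36.83 kt.
37 kt ≥ 30 kt ⇒ rapid intensification.

37 kt, yes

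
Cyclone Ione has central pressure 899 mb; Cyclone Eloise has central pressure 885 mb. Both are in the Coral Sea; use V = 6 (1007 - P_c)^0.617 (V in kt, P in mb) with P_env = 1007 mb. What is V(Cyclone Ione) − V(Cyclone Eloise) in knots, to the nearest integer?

Cyclone Ione: ΔP = 108; V ≈ 6 × 108^0.617 ≈ 107.84 kt.
Cyclone Eloise: ΔP = 122; V ≈ 6 × 122^0.617 ≈ 116.26 kt.
Difference ≈ 107.84 − 116.26 = -8.42 → -8 kt.

-8 kt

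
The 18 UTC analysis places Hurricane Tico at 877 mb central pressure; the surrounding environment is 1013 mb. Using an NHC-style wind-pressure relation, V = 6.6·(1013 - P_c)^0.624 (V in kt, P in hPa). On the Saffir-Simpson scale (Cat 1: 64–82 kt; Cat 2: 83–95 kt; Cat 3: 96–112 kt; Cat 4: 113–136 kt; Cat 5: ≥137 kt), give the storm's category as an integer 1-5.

5

ΔP = 1013 − 877 = 136 mb.
V ≈ 6.6 × 136^0.624 = 6.6 × 21.45 ≈ 142 kt.
142 kt falls in the Category 5 band.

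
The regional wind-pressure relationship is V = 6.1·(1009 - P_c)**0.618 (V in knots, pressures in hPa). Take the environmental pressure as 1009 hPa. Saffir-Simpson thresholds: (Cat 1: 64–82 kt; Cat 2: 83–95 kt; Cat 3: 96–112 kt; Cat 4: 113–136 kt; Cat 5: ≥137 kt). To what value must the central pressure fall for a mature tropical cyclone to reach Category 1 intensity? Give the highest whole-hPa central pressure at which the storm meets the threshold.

Category 1 begins at V = 64 kt.
Required ΔP = (64/6.1)^(1/0.618) = 10.492^1.618 ≈ 44.86 hPa.
P_c ≤ 1009 − 44.86 = 964.14, so the highest integer P_c is 964 hPa.

964 hPa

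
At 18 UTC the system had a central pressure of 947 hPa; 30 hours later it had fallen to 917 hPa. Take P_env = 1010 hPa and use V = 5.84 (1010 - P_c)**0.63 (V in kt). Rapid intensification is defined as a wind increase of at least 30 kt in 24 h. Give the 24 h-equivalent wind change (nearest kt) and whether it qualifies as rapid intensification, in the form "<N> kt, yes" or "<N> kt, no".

V₁: ΔP = 63, V ≈ 5.84 × 63^0.63 ≈ 79.43 kt.
V₂: ΔP = 93, V ≈ 5.84 × 93^0.63 ≈ 101.52 kt.
ΔV over 30 h = 22.09 kt → 24 h equivalent = 22.09 × 24/30 ≈ 17.67 kt.
18 kt < 30 kt ⇒ not rapid intensification.

18 kt, no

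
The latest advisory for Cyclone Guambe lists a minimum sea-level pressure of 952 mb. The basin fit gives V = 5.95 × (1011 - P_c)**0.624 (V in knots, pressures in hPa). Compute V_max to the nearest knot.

76 kt

ΔP = 1011 − 952 = 59 mb.
59^0.624 ≈ 12.735.
V ≈ 5.95 × 12.735 ≈ 75.8 kt.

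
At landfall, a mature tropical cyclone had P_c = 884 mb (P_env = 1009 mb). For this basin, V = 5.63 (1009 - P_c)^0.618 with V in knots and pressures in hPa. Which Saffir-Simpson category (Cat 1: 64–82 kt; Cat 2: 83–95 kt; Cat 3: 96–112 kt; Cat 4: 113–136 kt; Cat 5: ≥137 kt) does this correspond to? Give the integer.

ΔP = 1009 − 884 = 125 mb.
V ≈ 5.63 × 125^0.618 = 5.63 × 19.76 ≈ 111 kt.
111 kt falls in the Category 3 band.

3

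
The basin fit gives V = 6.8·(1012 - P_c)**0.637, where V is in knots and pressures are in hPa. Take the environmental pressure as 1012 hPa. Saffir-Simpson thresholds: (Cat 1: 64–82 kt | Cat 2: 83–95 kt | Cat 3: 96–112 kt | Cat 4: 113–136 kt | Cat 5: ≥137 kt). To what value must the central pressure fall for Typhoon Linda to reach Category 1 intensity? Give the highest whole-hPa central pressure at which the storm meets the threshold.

Category 1 begins at V = 64 kt.
Required ΔP = (64/6.8)^(1/0.637) = 9.412^1.570 ≈ 33.77 hPa.
P_c ≤ 1012 − 33.77 = 978.23, so the highest integer P_c is 978 hPa.

978 hPa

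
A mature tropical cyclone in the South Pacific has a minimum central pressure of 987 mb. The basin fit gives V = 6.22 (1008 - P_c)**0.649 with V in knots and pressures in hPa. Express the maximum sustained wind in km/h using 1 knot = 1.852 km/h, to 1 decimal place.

83.1 km/h

ΔP = 1008 − 987 = 21 mb.
V ≈ 6.22 × 21^0.649 = 6.22 × 7.213 ≈ 44.865 kt.
44.865 × 1.852 ≈ 83.09 km/h → 83.1 km/h.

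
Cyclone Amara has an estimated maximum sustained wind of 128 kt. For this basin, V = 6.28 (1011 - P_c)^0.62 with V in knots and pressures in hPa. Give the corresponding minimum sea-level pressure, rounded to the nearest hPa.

ΔP = (V / 6.28)^(1/0.62) = (128/6.28)^1.613.
128/6.28 = 20.382; 20.382^1.613 ≈ 129.33 hPa.
P_c = 1011 − 129.33 = 881.67 ≈ 882 hPa.

882 hPa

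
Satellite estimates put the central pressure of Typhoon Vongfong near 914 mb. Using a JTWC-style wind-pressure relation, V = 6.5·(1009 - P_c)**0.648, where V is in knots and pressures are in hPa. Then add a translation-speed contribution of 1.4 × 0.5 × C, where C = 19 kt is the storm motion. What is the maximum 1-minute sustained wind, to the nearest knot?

ΔP = 1009 − 914 = 95 mb.
95^0.648 ≈ 19.123.
V ≈ 6.5 × 19.123 ≈ 124.3 kt.
Translation term: 1.4 × 0.5 × 19 = 13.3 kt.
Corrected V ≈ 137.6 kt → 138 kt.

138 kt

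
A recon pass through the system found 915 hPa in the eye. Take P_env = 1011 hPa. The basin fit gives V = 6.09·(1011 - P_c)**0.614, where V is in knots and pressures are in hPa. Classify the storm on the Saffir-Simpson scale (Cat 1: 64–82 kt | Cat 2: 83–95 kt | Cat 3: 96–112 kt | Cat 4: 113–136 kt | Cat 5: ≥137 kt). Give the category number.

3

ΔP = 1011 − 915 = 96 hPa.
V ≈ 6.09 × 96^0.614 = 6.09 × 16.49 ≈ 100 kt.
100 kt falls in the Category 3 band.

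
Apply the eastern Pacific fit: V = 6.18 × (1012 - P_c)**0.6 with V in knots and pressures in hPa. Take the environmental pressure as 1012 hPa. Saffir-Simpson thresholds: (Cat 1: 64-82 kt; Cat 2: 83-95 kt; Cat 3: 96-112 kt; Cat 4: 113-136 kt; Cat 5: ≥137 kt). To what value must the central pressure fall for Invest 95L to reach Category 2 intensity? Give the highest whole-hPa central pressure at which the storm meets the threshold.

936 hPa

Category 2 begins at V = 83 kt.
Required ΔP = (83/6.18)^(1/0.6) = 13.430^1.667 ≈ 75.88 hPa.
P_c ≤ 1012 − 75.88 = 936.12, so the highest integer P_c is 936 hPa.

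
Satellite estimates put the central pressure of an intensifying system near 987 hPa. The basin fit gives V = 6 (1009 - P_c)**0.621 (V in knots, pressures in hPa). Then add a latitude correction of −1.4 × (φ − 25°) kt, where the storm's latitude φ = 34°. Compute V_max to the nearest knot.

28 kt

ΔP = 1009 − 987 = 22 hPa.
22^0.621 ≈ 6.818.
V ≈ 6 × 6.818 ≈ 40.9 kt.
Latitude correction: −1.4 × (34 − 25) = -12.6 kt.
Corrected V ≈ 28.3 kt → 28 kt.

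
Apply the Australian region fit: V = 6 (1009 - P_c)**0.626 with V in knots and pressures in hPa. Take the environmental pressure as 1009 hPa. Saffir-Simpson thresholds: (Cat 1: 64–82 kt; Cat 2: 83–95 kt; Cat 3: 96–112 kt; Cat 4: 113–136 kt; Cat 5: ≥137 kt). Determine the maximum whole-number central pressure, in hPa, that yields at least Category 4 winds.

Category 4 begins at V = 113 kt.
Required ΔP = (113/6)^(1/0.626) = 18.833^1.597 ≈ 108.80 hPa.
P_c ≤ 1009 − 108.80 = 900.20, so the highest integer P_c is 900 hPa.

900 hPa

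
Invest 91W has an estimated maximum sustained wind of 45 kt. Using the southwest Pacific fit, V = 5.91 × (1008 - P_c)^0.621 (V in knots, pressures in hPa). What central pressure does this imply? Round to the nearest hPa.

ΔP = (V / 5.91)^(1/0.621) = (45/5.91)^1.610.
45/5.91 = 7.614; 7.614^1.610 ≈ 26.28 hPa.
P_c = 1008 − 26.28 = 981.72 ≈ 982 hPa.

982 hPa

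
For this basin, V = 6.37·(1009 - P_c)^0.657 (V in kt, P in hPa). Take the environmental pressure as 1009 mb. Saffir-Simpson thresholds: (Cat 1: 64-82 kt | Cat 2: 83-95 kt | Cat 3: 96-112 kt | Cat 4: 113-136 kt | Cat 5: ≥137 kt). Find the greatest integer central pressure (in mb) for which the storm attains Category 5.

Category 5 begins at V = 137 kt.
Required ΔP = (137/6.37)^(1/0.657) = 21.507^1.522 ≈ 106.73 mb.
P_c ≤ 1009 − 106.73 = 902.27, so the highest integer P_c is 902 mb.

902 mb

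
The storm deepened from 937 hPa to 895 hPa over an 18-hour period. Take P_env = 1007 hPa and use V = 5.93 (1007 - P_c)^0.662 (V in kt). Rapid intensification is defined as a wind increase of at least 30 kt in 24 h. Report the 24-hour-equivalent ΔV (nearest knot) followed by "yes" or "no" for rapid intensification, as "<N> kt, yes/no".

48 kt, yes

V₁: ΔP = 70, V ≈ 5.93 × 70^0.662 ≈ 98.74 kt.
V₂: ΔP = 112, V ≈ 5.93 × 112^0.662 ≈ 134.78 kt.
ΔV over 18 h = 36.04 kt → 24 h equivalent = 36.04 × 24/18 ≈ 48.05 kt.
48 kt ≥ 30 kt ⇒ rapid intensification.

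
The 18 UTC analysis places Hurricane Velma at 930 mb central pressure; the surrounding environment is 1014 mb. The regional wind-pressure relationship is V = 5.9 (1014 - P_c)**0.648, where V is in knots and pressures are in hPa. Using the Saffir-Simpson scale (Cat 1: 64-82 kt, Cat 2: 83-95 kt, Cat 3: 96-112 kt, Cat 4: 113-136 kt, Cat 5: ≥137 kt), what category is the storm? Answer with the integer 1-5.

3

ΔP = 1014 − 930 = 84 mb.
V ≈ 5.9 × 84^0.648 = 5.9 × 17.66 ≈ 104 kt.
104 kt falls in the Category 3 band.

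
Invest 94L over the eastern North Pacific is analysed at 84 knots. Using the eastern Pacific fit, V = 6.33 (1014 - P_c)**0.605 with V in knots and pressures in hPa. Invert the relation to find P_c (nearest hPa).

ΔP = (V / 6.33)^(1/0.605) = (84/6.33)^1.653.
84/6.33 = 13.270; 13.270^1.653 ≈ 71.78 hPa.
P_c = 1014 − 71.78 = 942.22 ≈ 942 hPa.

942 hPa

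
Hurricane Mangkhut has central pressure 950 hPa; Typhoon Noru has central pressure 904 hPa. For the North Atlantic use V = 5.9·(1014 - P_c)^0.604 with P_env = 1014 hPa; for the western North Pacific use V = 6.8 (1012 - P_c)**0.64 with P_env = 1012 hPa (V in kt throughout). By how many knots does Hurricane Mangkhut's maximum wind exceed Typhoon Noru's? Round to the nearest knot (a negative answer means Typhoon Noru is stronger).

-63 kt

Hurricane Mangkhut: ΔP = 64; V ≈ 5.9 × 64^0.604 ≈ 72.74 kt.
Typhoon Noru: ΔP = 108; V ≈ 6.8 × 108^0.64 ≈ 136.11 kt.
Difference ≈ 72.74 − 136.11 = -63.37 → -63 kt.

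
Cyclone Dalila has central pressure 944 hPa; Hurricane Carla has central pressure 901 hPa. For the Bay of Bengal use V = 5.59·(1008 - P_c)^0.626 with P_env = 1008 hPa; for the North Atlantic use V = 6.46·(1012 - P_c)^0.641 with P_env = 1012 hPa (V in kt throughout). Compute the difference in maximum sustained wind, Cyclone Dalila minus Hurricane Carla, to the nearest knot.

Cyclone Dalila: ΔP = 64; V ≈ 5.59 × 64^0.626 ≈ 75.52 kt.
Hurricane Carla: ΔP = 111; V ≈ 6.46 × 111^0.641 ≈ 132.22 kt.
Difference ≈ 75.52 − 132.22 = -56.70 → -57 kt.

-57 kt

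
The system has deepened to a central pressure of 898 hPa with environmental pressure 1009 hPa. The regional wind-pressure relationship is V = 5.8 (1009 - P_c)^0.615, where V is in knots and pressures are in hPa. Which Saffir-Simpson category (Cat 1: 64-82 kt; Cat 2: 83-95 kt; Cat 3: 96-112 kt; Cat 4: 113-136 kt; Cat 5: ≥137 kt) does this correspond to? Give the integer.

ΔP = 1009 − 898 = 111 hPa.
V ≈ 5.8 × 111^0.615 = 5.8 × 18.11 ≈ 105 kt.
105 kt falls in the Category 3 band.

3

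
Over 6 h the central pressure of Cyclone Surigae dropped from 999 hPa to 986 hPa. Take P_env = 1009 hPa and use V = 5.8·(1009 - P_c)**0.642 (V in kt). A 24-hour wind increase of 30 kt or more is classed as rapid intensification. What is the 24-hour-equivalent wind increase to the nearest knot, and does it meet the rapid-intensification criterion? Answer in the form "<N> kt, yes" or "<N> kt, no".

V₁: ΔP = 10, V ≈ 5.8 × 10^0.642 ≈ 25.43 kt.
V₂: ΔP = 23, V ≈ 5.8 × 23^0.642 ≈ 43.42 kt.
ΔV over 6 h = 17.99 kt → 24 h equivalent = 17.99 × 24/6 ≈ 71.96 kt.
72 kt ≥ 30 kt ⇒ rapid intensification.

72 kt, yes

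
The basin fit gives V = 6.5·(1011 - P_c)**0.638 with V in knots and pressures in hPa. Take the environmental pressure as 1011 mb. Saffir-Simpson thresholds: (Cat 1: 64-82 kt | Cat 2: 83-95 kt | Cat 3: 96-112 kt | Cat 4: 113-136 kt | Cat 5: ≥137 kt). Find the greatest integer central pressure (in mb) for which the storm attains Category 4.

Category 4 begins at V = 113 kt.
Required ΔP = (113/6.5)^(1/0.638) = 17.385^1.567 ≈ 87.87 mb.
P_c ≤ 1011 − 87.87 = 923.13, so the highest integer P_c is 923 mb.

923 mb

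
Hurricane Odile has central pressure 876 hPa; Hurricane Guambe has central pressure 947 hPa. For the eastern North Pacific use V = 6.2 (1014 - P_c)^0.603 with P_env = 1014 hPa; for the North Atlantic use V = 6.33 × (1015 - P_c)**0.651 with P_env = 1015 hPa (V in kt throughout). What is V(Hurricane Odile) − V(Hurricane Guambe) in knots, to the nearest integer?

22 kt

Hurricane Odile: ΔP = 138; V ≈ 6.2 × 138^0.603 ≈ 120.99 kt.
Hurricane Guambe: ΔP = 68; V ≈ 6.33 × 68^0.651 ≈ 98.71 kt.
Difference ≈ 120.99 − 98.71 = 22.28 → 22 kt.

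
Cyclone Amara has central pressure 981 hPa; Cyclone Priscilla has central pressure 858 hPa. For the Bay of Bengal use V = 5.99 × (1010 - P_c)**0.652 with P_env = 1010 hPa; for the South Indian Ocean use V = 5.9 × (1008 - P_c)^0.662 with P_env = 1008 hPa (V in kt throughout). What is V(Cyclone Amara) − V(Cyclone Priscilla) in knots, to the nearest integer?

-109 kt

Cyclone Amara: ΔP = 29; V ≈ 5.99 × 29^0.652 ≈ 53.82 kt.
Cyclone Priscilla: ΔP = 150; V ≈ 5.9 × 150^0.662 ≈ 162.71 kt.
Difference ≈ 53.82 − 162.71 = -108.89 → -109 kt.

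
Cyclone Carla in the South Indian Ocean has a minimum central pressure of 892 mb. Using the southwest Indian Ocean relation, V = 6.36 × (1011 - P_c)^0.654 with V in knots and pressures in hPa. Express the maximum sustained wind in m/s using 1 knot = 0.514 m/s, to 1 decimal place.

ΔP = 1011 − 892 = 119 mb.
V ≈ 6.36 × 119^0.654 = 6.36 × 22.772 ≈ 144.832 kt.
144.832 × 0.514 ≈ 74.44 m/s → 74.4 m/s.

74.4 m/s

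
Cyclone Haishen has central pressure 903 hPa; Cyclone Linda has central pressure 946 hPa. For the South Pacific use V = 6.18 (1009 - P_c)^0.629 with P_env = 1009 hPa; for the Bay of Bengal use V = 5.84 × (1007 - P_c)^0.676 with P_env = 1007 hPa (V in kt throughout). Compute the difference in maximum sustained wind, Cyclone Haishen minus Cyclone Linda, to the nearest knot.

Cyclone Haishen: ΔP = 106; V ≈ 6.18 × 106^0.629 ≈ 116.12 kt.
Cyclone Linda: ΔP = 61; V ≈ 5.84 × 61^0.676 ≈ 94.04 kt.
Difference ≈ 116.12 − 94.04 = 22.08 → 22 kt.

22 kt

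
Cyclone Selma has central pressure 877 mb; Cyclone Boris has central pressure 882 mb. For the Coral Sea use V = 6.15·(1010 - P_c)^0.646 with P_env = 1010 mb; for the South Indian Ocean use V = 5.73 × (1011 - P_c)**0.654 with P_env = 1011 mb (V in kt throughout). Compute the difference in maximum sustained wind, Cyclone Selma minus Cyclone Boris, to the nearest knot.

Cyclone Selma: ΔP = 133; V ≈ 6.15 × 133^0.646 ≈ 144.84 kt.
Cyclone Boris: ΔP = 129; V ≈ 5.73 × 129^0.654 ≈ 137.56 kt.
Difference ≈ 144.84 − 137.56 = 7.28 → 7 kt.

7 kt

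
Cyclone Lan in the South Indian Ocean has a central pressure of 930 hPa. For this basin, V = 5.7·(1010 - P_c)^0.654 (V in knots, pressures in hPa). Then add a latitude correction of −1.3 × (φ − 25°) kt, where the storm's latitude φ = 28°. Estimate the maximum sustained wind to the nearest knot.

ΔP = 1010 − 930 = 80 hPa.
80^0.654 ≈ 17.564.
V ≈ 5.7 × 17.564 ≈ 100.1 kt.
Latitude correction: −1.3 × (28 − 25) = -3.9 kt.
Corrected V ≈ 96.2 kt → 96 kt.

96 kt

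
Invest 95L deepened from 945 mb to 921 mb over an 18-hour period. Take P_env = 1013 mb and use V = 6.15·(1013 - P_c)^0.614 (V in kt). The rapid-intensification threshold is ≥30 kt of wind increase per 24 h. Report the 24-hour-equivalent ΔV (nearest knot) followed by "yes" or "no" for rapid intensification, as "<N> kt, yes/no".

22 kt, no

V₁: ΔP = 68, V ≈ 6.15 × 68^0.614 ≈ 82.04 kt.
V₂: ΔP = 92, V ≈ 6.15 × 92^0.614 ≈ 98.77 kt.
ΔV over 18 h = 16.73 kt → 24 h equivalent = 16.73 × 24/18 ≈ 22.31 kt.
22 kt < 30 kt ⇒ not rapid intensification.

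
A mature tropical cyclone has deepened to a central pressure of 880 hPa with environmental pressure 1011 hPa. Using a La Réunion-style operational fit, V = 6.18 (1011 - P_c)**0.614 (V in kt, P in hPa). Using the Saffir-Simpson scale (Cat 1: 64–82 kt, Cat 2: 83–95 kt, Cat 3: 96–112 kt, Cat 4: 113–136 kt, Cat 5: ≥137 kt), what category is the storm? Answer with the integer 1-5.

ΔP = 1011 − 880 = 131 hPa.
V ≈ 6.18 × 131^0.614 = 6.18 × 19.95 ≈ 123 kt.
123 kt falls in the Category 4 band.

4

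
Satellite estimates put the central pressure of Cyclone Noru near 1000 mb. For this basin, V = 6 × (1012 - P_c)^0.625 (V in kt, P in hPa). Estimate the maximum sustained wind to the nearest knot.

28 kt

ΔP = 1012 − 1000 = 12 mb.
12^0.625 ≈ 4.726.
V ≈ 6 × 4.726 ≈ 28.4 kt.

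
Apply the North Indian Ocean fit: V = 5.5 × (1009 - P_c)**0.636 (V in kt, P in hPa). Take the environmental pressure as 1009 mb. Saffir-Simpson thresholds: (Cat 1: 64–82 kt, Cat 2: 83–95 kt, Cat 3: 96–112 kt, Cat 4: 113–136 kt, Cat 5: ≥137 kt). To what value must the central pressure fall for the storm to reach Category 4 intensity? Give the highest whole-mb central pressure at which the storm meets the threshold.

Category 4 begins at V = 113 kt.
Required ΔP = (113/5.5)^(1/0.636) = 20.545^1.572 ≈ 115.88 mb.
P_c ≤ 1009 − 115.88 = 893.12, so the highest integer P_c is 893 mb.

893 mb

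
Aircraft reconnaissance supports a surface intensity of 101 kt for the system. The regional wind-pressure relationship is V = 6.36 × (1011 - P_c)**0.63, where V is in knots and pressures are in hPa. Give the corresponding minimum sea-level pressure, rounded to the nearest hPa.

ΔP = (V / 6.36)^(1/0.63) = (101/6.36)^1.587.
101/6.36 = 15.881; 15.881^1.587 ≈ 80.56 hPa.
P_c = 1011 − 80.56 = 930.44 ≈ 930 hPa.

930 hPa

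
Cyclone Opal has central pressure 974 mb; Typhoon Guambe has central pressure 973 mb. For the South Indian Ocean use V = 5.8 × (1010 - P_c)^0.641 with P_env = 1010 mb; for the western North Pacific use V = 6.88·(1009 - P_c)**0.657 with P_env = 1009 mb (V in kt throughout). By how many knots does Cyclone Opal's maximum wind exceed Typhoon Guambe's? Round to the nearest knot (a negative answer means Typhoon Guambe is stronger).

-15 kt

Cyclone Opal: ΔP = 36; V ≈ 5.8 × 36^0.641 ≈ 57.68 kt.
Typhoon Guambe: ΔP = 36; V ≈ 6.88 × 36^0.657 ≈ 72.46 kt.
Difference ≈ 57.68 − 72.46 = -14.78 → -15 kt.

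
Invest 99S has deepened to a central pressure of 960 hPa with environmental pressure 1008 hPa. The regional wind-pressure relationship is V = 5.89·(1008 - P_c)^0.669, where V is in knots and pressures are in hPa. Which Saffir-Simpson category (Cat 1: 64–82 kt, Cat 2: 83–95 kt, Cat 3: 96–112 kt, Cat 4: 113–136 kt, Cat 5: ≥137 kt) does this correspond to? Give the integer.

1

ΔP = 1008 − 960 = 48 hPa.
V ≈ 5.89 × 48^0.669 = 5.89 × 13.33 ≈ 78 kt.
78 kt falls in the Category 1 band.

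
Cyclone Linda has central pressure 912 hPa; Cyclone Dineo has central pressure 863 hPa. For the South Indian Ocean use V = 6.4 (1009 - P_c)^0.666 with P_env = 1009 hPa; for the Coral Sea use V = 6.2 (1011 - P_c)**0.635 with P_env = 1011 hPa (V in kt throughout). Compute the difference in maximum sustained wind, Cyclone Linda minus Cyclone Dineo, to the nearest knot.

-13 kt

Cyclone Linda: ΔP = 97; V ≈ 6.4 × 97^0.666 ≈ 134.70 kt.
Cyclone Dineo: ΔP = 148; V ≈ 6.2 × 148^0.635 ≈ 148.08 kt.
Difference ≈ 134.70 − 148.08 = -13.38 → -13 kt.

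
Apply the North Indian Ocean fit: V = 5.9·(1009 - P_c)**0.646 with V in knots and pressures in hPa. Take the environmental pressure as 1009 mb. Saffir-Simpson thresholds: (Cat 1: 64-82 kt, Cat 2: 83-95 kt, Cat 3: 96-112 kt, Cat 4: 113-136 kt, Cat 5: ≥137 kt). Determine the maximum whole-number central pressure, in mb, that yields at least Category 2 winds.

Category 2 begins at V = 83 kt.
Required ΔP = (83/5.9)^(1/0.646) = 14.068^1.548 ≈ 59.90 mb.
P_c ≤ 1009 − 59.90 = 949.10, so the highest integer P_c is 949 mb.

949 mb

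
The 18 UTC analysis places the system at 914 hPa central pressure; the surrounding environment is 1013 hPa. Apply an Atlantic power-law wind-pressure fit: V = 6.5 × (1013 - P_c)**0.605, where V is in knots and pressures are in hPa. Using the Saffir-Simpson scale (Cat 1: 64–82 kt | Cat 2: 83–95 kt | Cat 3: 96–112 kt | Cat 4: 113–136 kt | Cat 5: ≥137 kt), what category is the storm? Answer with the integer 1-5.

3

ΔP = 1013 − 914 = 99 hPa.
V ≈ 6.5 × 99^0.605 = 6.5 × 16.12 ≈ 105 kt.
105 kt falls in the Category 3 band.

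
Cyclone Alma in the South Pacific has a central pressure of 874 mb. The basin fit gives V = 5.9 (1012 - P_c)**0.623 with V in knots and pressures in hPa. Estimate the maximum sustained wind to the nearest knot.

127 kt

ΔP = 1012 − 874 = 138 mb.
138^0.623 ≈ 21.535.
V ≈ 5.9 × 21.535 ≈ 127.1 kt.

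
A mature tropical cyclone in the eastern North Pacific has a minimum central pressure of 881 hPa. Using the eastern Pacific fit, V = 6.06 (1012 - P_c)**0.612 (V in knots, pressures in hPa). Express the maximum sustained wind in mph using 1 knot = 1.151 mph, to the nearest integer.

138 mph

ΔP = 1012 − 881 = 131 hPa.
V ≈ 6.06 × 131^0.612 = 6.06 × 19.759 ≈ 119.741 kt.
119.741 × 1.151 ≈ 137.82 mph → 138 mph.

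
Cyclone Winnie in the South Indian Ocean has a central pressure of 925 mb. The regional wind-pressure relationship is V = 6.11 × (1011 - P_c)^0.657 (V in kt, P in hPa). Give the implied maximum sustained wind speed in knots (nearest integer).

114 kt

ΔP = 1011 − 925 = 86 mb.
86^0.657 ≈ 18.662.
V ≈ 6.11 × 18.662 ≈ 114.0 kt.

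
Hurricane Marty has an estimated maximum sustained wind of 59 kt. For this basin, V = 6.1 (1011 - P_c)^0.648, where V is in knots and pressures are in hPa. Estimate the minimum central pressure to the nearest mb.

ΔP = (V / 6.1)^(1/0.648) = (59/6.1)^1.543.
59/6.1 = 9.672; 9.672^1.543 ≈ 33.18 mb.
P_c = 1011 − 33.18 = 977.82 ≈ 978 mb.

978 mb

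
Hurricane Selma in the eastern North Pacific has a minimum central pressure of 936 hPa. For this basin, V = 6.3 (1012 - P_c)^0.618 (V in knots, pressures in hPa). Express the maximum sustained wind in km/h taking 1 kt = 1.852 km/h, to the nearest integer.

ΔP = 1012 − 936 = 76 hPa.
V ≈ 6.3 × 76^0.618 = 6.3 × 14.533 ≈ 91.555 kt.
91.555 × 1.852 ≈ 169.56 km/h → 170 km/h.

170 km/h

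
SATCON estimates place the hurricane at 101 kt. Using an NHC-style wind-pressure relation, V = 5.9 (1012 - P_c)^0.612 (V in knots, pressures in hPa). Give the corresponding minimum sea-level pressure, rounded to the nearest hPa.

ΔP = (V / 5.9)^(1/0.612) = (101/5.9)^1.634.
101/5.9 = 17.119; 17.119^1.634 ≈ 103.63 hPa.
P_c = 1012 − 103.63 = 908.37 ≈ 908 hPa.

908 hPa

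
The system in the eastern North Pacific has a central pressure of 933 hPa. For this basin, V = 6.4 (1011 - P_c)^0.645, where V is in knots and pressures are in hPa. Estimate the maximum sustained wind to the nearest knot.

ΔP = 1011 − 933 = 78 hPa.
78^0.645 ≈ 16.611.
V ≈ 6.4 × 16.611 ≈ 106.3 kt.

106 kt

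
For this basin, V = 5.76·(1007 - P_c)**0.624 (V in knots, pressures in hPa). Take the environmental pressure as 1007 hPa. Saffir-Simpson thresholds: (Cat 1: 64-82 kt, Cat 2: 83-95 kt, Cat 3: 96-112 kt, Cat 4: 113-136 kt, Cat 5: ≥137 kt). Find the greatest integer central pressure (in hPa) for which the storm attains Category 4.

Category 4 begins at V = 113 kt.
Required ΔP = (113/5.76)^(1/0.624) = 19.618^1.603 ≈ 117.91 hPa.
P_c ≤ 1007 − 117.91 = 889.09, so the highest integer P_c is 889 hPa.

889 hPa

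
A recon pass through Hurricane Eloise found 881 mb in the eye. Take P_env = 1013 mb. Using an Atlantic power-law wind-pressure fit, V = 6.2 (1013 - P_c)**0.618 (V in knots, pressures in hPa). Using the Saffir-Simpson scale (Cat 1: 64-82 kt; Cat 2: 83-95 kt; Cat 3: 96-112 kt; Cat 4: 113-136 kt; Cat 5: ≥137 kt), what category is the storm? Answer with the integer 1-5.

ΔP = 1013 − 881 = 132 mb.
V ≈ 6.2 × 132^0.618 = 6.2 × 20.44 ≈ 127 kt.
127 kt falls in the Category 4 band.

4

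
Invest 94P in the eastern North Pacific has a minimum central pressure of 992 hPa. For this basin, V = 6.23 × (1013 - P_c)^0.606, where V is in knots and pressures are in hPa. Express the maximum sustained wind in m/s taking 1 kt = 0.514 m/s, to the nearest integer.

ΔP = 1013 − 992 = 21 hPa.
V ≈ 6.23 × 21^0.606 = 6.23 × 6.328 ≈ 39.423 kt.
39.423 × 0.514 ≈ 20.26 m/s → 20 m/s.

20 m/s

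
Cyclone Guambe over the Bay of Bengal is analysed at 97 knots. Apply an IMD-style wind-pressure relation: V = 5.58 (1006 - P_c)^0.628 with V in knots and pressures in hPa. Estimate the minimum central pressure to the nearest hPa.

ΔP = (V / 5.58)^(1/0.628) = (97/5.58)^1.592.
97/5.58 = 17.384; 17.384^1.592 ≈ 94.35 hPa.
P_c = 1006 − 94.35 = 911.65 ≈ 912 hPa.

912 hPa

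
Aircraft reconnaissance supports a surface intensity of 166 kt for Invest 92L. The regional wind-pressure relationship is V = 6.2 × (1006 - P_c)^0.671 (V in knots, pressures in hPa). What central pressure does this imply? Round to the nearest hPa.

872 hPa

ΔP = (V / 6.2)^(1/0.671) = (166/6.2)^1.490.
166/6.2 = 26.774; 26.774^1.490 ≈ 134.20 hPa.
P_c = 1006 − 134.20 = 871.80 ≈ 872 hPa.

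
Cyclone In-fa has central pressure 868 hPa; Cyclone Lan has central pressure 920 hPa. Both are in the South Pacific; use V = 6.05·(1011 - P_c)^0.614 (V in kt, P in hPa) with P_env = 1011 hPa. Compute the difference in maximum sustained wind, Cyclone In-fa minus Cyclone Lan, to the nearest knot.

Cyclone In-fa: ΔP = 143; V ≈ 6.05 × 143^0.614 ≈ 127.39 kt.
Cyclone Lan: ΔP = 91; V ≈ 6.05 × 91^0.614 ≈ 96.52 kt.
Difference ≈ 127.39 − 96.52 = 30.87 → 31 kt.

31 kt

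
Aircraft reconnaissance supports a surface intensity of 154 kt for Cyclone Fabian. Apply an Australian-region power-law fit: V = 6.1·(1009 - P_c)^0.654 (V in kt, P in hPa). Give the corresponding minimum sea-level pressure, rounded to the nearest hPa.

870 hPa

ΔP = (V / 6.1)^(1/0.654) = (154/6.1)^1.529.
154/6.1 = 25.246; 25.246^1.529 ≈ 139.32 hPa.
P_c = 1009 − 139.32 = 869.68 ≈ 870 hPa.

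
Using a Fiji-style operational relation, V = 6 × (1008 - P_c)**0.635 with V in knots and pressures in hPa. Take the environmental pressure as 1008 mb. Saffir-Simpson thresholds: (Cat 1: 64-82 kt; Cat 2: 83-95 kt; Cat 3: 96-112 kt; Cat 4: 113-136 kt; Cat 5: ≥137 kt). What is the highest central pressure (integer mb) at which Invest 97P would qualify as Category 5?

Category 5 begins at V = 137 kt.
Required ΔP = (137/6)^(1/0.635) = 22.833^1.575 ≈ 137.87 mb.
P_c ≤ 1008 − 137.87 = 870.13, so the highest integer P_c is 870 mb.

870 mb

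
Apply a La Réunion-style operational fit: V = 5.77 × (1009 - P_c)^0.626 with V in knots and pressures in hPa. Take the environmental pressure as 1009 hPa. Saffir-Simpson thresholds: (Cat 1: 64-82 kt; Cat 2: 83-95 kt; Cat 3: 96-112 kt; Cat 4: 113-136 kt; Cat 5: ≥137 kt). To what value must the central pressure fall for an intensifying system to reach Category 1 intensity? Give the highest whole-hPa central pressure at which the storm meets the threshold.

Category 1 begins at V = 64 kt.
Required ΔP = (64/5.77)^(1/0.626) = 11.092^1.597 ≈ 46.70 hPa.
P_c ≤ 1009 − 46.70 = 962.30, so the highest integer P_c is 962 hPa.

962 hPa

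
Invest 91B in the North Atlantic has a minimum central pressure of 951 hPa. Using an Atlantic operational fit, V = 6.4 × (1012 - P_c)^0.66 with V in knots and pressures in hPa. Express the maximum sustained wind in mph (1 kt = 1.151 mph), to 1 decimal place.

ΔP = 1012 − 951 = 61 hPa.
V ≈ 6.4 × 61^0.66 = 6.4 × 15.077 ≈ 96.493 kt.
96.493 × 1.151 ≈ 111.06 mph → 111.1 mph.

111.1 mph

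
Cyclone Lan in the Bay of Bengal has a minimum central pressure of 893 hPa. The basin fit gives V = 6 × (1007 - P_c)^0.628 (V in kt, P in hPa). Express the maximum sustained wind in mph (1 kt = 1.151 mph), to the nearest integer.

135 mph

ΔP = 1007 − 893 = 114 hPa.
V ≈ 6 × 114^0.628 = 6 × 19.577 ≈ 117.459 kt.
117.459 × 1.151 ≈ 135.20 mph → 135 mph.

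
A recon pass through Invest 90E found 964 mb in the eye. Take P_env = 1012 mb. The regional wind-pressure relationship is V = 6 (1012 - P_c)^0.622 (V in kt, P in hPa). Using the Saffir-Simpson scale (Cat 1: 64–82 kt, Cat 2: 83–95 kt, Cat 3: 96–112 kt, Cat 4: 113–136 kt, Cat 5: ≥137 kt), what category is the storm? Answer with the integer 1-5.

1

ΔP = 1012 − 964 = 48 mb.
V ≈ 6 × 48^0.622 = 6 × 11.11 ≈ 67 kt.
67 kt falls in the Category 1 band.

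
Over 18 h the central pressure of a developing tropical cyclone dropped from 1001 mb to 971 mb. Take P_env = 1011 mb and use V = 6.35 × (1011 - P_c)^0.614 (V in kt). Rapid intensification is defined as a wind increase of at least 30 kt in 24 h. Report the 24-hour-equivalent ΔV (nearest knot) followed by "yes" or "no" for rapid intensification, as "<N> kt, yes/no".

V₁: ΔP = 10, V ≈ 6.35 × 10^0.614 ≈ 26.11 kt.
V₂: ΔP = 40, V ≈ 6.35 × 40^0.614 ≈ 61.16 kt.
ΔV over 18 h = 35.05 kt → 24 h equivalent = 35.05 × 24/18 ≈ 46.73 kt.
47 kt ≥ 30 kt ⇒ rapid intensification.

47 kt, yes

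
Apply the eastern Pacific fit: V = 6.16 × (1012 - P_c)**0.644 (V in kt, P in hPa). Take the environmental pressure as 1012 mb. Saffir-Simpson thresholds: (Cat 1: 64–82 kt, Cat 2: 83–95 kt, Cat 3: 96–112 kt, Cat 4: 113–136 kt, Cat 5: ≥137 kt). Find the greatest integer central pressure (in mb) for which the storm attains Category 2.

955 mb

Category 2 begins at V = 83 kt.
Required ΔP = (83/6.16)^(1/0.644) = 13.474^1.553 ≈ 56.74 mb.
P_c ≤ 1012 − 56.74 = 955.26, so the highest integer P_c is 955 mb.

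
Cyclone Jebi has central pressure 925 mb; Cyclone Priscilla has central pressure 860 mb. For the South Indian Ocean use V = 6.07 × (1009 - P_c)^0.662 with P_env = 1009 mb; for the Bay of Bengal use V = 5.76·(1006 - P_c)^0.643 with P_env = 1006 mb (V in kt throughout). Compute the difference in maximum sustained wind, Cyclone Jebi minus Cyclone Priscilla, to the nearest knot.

Cyclone Jebi: ΔP = 84; V ≈ 6.07 × 84^0.662 ≈ 114.04 kt.
Cyclone Priscilla: ΔP = 146; V ≈ 5.76 × 146^0.643 ≈ 141.94 kt.
Difference ≈ 114.04 − 141.94 = -27.90 → -28 kt.

-28 kt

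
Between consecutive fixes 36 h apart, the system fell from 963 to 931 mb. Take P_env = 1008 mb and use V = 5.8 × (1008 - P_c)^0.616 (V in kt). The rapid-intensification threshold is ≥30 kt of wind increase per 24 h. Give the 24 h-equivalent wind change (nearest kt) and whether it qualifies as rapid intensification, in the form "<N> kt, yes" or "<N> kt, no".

V₁: ΔP = 45, V ≈ 5.8 × 45^0.616 ≈ 60.51 kt.
V₂: ΔP = 77, V ≈ 5.8 × 77^0.616 ≈ 84.24 kt.
ΔV over 36 h = 23.73 kt → 24 h equivalent = 23.73 × 24/36 ≈ 15.82 kt.
16 kt < 30 kt ⇒ not rapid intensification.

16 kt, no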